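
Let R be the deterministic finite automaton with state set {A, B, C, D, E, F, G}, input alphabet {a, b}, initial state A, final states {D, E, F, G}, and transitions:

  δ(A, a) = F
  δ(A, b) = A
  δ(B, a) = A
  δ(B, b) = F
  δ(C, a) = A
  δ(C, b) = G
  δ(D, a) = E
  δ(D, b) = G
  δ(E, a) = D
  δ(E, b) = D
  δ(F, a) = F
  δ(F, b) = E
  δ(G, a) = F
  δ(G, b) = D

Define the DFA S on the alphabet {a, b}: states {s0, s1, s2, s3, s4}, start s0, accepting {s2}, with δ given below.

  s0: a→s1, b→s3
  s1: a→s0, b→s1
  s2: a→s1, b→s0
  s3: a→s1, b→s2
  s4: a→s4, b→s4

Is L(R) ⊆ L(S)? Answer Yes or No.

The string a is in L(R) but not in L(S).
So L(R) ⊄ L(S).

No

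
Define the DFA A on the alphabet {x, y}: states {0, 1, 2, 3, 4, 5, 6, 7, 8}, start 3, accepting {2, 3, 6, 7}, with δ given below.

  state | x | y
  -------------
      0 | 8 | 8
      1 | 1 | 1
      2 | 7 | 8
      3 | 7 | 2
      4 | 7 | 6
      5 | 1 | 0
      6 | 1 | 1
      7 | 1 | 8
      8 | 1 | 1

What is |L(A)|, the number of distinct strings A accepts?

4

The useful subgraph on states {2, 3, 7} is acyclic, so L(A) is finite; the longest accepting path visits 3 useful states, giving maximum string length 2.
Counting accepting paths from 3 by length: 1 of length 0, 2 of length 1, 1 of length 2. Total 4.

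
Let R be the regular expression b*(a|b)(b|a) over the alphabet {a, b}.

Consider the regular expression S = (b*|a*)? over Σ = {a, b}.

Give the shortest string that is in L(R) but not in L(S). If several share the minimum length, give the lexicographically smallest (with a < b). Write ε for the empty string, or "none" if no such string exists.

ab

The string ab is accepted by R but not by S.
No shorter string lies in the difference, and ab is the lexicographically first length-2 string in L(R) \ L(S).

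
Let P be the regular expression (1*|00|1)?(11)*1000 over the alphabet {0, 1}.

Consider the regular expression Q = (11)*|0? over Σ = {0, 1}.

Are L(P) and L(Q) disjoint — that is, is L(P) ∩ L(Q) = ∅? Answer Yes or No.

Yes

Converting the expression P to a DFA (subset construction, then merging equivalent states) gives the minimal DFA with states {p0, p1, p2, p3, p4, p5, p6, p7, p8}, start state p0, accepting states {p8} and transitions p0: 0→p1, 1→p2; p1: 0→p3, 1→p4; p2: 0→p5, 1→p2; p3: 0→p4, 1→p6; p4: 0→p4, 1→p4; p5: 0→p7, 1→p4; p6: 0→p5, 1→p3; p7: 0→p8, 1→p4; p8: 0→p4, 1→p4.
Converting the expression Q to a DFA (subset construction, then merging equivalent states) gives the minimal DFA with states {q0, q1, q2, q3, q4}, start state q0, accepting states {q0, q1, q4} and transitions q0: 0→q1, 1→q2; q1: 0→q3, 1→q3; q2: 0→q3, 1→q4; q3: 0→q3, 1→q3; q4: 0→q3, 1→q2.
Exploring the product automaton P × Q from the start pair (p0, q0), following both machines on each input symbol, reaches 10 state pairs: (p0, q0), (p1, q1), (p2, q2), (p3, q3), (p4, q3), (p5, q3), (p2, q4), (p6, q3), (p7, q3), (p8, q3).
P accepts in {p8} and Q accepts in {q0, q1, q4}; no reachable pair has both components accepting, so no string drives both machines to acceptance simultaneously and L(P) ∩ L(Q) = ∅.
So no string is accepted by both, and the intersection is empty.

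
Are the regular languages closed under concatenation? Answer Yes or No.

Yes

If R₁ and R₂ are regular expressions for the two languages then R₁R₂ denotes L₁L₂; on automata, add ε-moves from every accepting state of an NFA for L₁ to the start state of an NFA for L₂ and keep only the second machine's accepting states.
So the regular languages are closed under concatenation.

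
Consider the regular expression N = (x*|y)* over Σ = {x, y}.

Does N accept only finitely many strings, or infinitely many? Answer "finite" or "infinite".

infinite

The expression contains a Kleene star applied to a subexpression that matches at least one nonempty string, so it matches strings of unbounded length.
Hence L(N) is infinite.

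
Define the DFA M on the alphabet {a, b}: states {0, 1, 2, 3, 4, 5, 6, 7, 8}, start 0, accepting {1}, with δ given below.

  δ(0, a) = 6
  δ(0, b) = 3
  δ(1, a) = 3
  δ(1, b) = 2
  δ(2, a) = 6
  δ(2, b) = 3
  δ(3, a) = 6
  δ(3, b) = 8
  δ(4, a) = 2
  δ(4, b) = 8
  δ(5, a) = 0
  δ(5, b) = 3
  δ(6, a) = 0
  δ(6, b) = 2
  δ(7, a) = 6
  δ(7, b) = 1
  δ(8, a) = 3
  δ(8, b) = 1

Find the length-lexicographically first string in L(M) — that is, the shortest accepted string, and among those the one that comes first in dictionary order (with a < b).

bbb

A breadth-first search from 0 reaches an accepting state first via the path 0 → 3 → 8 → 1 on input bbb.
No string of length < 3 is accepted (BFS exhausts all shorter strings without reaching an accepting state), and bbb is the lexicographically least accepting string of length 3.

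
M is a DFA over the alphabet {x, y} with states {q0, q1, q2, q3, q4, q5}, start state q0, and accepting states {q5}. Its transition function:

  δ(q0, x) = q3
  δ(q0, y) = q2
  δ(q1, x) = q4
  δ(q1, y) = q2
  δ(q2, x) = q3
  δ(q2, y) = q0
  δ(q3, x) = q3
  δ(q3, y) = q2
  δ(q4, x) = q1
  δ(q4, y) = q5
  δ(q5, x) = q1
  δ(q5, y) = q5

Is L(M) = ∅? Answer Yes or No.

The states reachable from the start state are {q0, q2, q3}.
None of the accepting states {q5} is reachable, so no string is accepted and L(M) = ∅.

Yes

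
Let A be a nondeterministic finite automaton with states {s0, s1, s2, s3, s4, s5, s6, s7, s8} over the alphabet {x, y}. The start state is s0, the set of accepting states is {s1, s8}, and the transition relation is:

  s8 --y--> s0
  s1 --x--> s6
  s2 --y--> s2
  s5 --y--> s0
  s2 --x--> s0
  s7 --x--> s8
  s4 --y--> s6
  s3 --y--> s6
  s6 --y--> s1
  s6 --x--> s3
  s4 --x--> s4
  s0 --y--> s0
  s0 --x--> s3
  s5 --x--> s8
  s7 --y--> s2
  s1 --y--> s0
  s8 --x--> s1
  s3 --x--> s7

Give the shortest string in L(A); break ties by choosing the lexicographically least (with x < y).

xxx

A breadth-first search from s0 reaches an accepting state first via the path s0 → s3 → s7 → s8 on input xxx.
No string of length < 3 is accepted (BFS exhausts all shorter strings without reaching an accepting state), and xxx is the lexicographically least accepting string of length 3.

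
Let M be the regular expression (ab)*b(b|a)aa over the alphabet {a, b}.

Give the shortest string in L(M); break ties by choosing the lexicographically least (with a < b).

baaa

By inspection of the expression, no string of length less than 4 matches, and baaa is the lexicographically first match of length 4.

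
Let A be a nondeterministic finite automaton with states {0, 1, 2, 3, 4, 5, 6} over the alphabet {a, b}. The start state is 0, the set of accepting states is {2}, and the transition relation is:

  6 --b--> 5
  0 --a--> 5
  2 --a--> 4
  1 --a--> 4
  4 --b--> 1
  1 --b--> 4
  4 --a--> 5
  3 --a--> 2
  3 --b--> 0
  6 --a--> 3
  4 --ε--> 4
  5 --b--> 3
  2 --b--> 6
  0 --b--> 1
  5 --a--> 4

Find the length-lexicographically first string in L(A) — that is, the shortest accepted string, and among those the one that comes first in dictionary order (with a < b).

A breadth-first search from 0 reaches an accepting state first via the path 0 → 5 → 3 → 2 on input aba.
No string of length < 3 is accepted (BFS exhausts all shorter strings without reaching an accepting state), and aba is the lexicographically least accepting string of length 3.

aba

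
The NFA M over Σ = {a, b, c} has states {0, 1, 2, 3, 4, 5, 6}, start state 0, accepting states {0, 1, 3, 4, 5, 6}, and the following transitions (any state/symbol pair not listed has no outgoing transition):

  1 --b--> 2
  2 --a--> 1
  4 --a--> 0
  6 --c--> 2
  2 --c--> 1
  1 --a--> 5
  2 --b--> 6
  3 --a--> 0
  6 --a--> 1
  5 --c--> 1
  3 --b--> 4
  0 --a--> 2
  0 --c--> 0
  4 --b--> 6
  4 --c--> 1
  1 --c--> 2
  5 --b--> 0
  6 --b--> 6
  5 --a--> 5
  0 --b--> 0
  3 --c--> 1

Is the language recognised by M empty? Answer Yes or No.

The empty string ε is accepted: the run 0 ends in the accepting state 0.
Since at least one string is accepted, L(M) is not empty.

No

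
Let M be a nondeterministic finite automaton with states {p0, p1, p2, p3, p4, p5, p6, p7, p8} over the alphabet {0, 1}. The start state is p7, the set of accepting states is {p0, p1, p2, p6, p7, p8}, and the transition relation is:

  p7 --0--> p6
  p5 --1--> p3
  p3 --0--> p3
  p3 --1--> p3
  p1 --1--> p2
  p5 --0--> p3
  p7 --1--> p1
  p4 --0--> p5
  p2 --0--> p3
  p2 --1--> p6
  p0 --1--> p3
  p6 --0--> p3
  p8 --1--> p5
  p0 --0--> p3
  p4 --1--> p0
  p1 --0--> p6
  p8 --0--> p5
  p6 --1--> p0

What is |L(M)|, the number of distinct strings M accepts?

The useful subgraph on states {p0, p1, p2, p6, p7} is acyclic, so L(M) is finite; the longest accepting path visits 5 useful states, giving maximum string length 4.
Counting accepting paths from p7 by length: 1 of length 0, 2 of length 1, 3 of length 2, 2 of length 3, 1 of length 4. Total 9.

9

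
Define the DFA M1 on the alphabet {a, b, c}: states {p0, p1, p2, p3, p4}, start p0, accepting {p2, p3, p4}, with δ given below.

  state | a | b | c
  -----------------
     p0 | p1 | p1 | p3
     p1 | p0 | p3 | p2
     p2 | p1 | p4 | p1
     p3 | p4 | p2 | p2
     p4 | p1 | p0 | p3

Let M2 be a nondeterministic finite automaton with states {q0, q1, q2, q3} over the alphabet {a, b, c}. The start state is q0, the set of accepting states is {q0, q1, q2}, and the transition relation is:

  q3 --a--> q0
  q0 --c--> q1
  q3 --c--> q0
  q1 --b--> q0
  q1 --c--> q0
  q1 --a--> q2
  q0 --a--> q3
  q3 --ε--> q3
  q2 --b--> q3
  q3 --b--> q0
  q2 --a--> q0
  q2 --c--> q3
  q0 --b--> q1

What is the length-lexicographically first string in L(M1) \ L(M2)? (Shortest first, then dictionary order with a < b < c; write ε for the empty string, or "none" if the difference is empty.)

The string aba is accepted by M1 but not by M2.
No shorter string lies in the difference, and aba is the lexicographically first length-3 string in L(M1) \ L(M2).

aba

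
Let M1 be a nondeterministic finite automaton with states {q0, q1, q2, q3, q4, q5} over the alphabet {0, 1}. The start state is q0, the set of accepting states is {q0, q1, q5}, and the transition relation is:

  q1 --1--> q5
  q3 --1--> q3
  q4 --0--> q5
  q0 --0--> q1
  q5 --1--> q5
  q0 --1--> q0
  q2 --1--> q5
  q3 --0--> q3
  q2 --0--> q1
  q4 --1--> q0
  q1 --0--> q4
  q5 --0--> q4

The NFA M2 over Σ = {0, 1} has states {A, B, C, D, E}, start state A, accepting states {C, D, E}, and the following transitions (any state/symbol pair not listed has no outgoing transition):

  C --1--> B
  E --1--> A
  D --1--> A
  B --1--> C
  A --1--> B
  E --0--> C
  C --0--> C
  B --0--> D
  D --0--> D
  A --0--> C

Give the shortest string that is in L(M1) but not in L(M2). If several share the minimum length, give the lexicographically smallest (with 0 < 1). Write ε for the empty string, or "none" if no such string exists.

The empty string ε is accepted by M1 but not by M2.
Since ε is the unique shortest string, it is the required witness.

ε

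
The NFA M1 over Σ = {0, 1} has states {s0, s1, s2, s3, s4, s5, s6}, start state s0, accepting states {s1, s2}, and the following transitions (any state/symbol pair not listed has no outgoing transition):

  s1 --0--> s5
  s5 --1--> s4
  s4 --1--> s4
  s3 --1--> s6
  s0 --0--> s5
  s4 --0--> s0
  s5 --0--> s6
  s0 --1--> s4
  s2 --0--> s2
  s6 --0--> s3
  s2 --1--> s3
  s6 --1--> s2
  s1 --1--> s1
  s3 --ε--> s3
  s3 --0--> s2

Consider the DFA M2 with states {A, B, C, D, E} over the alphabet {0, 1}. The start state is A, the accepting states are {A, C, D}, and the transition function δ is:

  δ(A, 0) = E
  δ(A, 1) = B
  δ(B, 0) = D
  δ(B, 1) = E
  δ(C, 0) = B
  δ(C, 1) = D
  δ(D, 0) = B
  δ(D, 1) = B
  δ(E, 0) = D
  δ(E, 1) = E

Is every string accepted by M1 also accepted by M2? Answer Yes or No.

The string 001 is in L(M1) but not in L(M2).
So L(M1) ⊄ L(M2).

No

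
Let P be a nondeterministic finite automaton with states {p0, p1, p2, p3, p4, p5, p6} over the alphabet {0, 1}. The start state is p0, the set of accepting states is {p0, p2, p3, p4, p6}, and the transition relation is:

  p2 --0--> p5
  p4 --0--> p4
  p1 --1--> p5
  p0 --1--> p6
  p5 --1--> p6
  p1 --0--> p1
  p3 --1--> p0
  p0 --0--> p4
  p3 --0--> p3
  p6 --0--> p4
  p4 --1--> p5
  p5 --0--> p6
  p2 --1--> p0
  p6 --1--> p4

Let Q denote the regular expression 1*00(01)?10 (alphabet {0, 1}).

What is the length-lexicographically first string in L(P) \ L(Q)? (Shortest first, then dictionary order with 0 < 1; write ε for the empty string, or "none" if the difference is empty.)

The empty string ε is accepted by P but not by Q.
Since ε is the unique shortest string, it is the required witness.

ε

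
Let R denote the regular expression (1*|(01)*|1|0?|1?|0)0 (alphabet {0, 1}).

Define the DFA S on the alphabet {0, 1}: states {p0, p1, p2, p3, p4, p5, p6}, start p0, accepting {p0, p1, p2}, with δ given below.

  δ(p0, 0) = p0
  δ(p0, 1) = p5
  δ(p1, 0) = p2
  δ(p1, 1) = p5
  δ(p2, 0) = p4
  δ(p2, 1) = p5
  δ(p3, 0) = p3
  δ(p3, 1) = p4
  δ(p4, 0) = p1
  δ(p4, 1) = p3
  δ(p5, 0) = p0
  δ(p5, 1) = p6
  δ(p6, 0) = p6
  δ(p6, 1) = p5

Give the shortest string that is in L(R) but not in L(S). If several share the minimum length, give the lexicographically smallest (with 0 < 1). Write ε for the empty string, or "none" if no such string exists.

110

The string 110 is accepted by R but not by S.
No shorter string lies in the difference, and 110 is the lexicographically first length-3 string in L(R) \ L(S).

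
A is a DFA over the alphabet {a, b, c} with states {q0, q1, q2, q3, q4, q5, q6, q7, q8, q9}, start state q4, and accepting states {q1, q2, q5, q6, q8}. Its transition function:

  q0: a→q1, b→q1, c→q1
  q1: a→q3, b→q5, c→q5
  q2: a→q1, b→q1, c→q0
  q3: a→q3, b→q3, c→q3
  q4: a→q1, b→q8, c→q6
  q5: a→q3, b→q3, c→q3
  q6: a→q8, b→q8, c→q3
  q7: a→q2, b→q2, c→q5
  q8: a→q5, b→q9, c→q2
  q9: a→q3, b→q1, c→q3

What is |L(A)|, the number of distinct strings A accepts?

The useful subgraph on states {q0, q1, q2, q4, q5, q6, q8, q9} is acyclic, so L(A) is finite; the longest accepting path visits 7 useful states, giving maximum string length 6.
Counting accepting paths from q4 by length: 3 of length 1, 6 of length 2, 7 of length 3, 15 of length 4, 24 of length 5, 12 of length 6. Total 67.

67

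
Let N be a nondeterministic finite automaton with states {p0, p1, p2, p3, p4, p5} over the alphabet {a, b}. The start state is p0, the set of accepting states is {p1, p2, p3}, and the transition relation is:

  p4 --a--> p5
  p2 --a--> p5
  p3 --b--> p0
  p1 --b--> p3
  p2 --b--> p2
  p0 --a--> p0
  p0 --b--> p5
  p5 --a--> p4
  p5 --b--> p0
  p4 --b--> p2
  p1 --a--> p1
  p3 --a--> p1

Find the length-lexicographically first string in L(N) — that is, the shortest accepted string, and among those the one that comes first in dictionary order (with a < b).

bab

A breadth-first search from p0 reaches an accepting state first via the path p0 → p5 → p4 → p2 on input bab.
No string of length < 3 is accepted (BFS exhausts all shorter strings without reaching an accepting state), and bab is the lexicographically least accepting string of length 3.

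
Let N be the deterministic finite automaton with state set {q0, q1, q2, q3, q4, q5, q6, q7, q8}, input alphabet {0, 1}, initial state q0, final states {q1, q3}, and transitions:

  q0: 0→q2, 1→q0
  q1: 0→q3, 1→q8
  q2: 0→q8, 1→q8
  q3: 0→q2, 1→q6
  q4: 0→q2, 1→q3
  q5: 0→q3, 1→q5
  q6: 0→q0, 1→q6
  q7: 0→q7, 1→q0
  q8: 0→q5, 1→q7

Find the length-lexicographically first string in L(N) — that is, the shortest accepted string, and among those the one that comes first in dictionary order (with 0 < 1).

A breadth-first search from q0 reaches an accepting state first via the path q0 → q2 → q8 → q5 → q3 on input 0000.
No string of length < 4 is accepted (BFS exhausts all shorter strings without reaching an accepting state), and 0000 is the lexicographically least accepting string of length 4.

0000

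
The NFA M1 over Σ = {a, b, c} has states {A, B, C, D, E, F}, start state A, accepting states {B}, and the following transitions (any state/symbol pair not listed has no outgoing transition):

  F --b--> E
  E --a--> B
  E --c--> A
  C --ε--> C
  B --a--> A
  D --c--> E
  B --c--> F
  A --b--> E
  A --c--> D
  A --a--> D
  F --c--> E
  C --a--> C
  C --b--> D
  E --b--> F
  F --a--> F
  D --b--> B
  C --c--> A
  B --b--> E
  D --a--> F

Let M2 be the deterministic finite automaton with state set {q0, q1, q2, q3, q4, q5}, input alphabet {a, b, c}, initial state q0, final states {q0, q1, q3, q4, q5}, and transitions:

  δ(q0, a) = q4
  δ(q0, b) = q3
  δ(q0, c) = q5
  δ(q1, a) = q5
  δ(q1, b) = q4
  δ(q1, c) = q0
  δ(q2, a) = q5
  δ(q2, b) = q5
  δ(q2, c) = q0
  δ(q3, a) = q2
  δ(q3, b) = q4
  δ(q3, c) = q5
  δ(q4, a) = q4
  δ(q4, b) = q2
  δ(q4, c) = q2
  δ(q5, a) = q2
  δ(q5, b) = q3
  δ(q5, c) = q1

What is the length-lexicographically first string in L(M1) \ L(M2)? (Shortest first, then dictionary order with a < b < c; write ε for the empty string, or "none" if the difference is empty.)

ab

The string ab is accepted by M1 but not by M2.
No shorter string lies in the difference, and ab is the lexicographically first length-2 string in L(M1) \ L(M2).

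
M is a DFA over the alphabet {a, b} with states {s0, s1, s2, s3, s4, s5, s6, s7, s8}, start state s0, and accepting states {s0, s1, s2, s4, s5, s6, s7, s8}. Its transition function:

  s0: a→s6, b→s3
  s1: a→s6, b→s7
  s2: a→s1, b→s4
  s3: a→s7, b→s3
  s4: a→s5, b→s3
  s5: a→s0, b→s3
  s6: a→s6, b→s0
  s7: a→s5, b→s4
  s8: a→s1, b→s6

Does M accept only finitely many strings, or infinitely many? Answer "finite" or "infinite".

State s3 is reachable from the start and can reach an accepting state, and it lies on the cycle s3 → s3.
Traversing that cycle any number of times yields accepted strings of unbounded length, so the language is infinite.

infinite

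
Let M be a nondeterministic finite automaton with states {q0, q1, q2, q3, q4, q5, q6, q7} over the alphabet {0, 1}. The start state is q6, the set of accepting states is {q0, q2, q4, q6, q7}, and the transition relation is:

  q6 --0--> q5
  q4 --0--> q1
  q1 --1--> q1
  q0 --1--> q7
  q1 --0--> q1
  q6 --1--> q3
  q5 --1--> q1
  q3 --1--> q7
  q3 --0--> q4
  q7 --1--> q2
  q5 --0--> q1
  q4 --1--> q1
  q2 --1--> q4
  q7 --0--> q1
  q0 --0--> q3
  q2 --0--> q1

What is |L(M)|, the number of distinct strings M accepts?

5

The useful subgraph on states {q2, q3, q4, q6, q7} is acyclic, so L(M) is finite; the longest accepting path visits 5 useful states, giving maximum string length 4.
Counting accepting paths from q6 by length: 1 of length 0, 2 of length 2, 1 of length 3, 1 of length 4. Total 5.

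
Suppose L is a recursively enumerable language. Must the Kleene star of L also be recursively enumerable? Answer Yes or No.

Yes

Dovetail over all factorisations of the input into blocks and all step bounds, running the recogniser for L on every block of a factorisation; accept if some factorisation has all of its blocks accepted.
So the recursively enumerable languages are closed under Kleene star.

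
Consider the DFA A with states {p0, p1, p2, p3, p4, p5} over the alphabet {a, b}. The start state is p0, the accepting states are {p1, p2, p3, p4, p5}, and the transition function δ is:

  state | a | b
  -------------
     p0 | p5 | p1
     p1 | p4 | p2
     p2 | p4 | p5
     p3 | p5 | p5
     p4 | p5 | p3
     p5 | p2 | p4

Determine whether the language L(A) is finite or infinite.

infinite

State p2 is reachable from the start and can reach an accepting state, and it lies on the cycle p2 → p4 → p3 → p5 → p2.
Traversing that cycle any number of times yields accepted strings of unbounded length, so the language is infinite.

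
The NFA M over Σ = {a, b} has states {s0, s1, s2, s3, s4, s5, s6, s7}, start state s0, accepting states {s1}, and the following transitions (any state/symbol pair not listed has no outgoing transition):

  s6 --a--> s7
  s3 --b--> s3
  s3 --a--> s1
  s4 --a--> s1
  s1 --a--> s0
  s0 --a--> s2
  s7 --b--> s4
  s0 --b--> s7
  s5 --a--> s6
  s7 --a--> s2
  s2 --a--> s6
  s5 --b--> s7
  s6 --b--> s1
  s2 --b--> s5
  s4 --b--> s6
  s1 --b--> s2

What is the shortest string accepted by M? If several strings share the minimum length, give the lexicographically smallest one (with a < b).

aab

A breadth-first search from s0 reaches an accepting state first via the path s0 → s2 → s6 → s1 on input aab.
No string of length < 3 is accepted (BFS exhausts all shorter strings without reaching an accepting state), and aab is the lexicographically least accepting string of length 3.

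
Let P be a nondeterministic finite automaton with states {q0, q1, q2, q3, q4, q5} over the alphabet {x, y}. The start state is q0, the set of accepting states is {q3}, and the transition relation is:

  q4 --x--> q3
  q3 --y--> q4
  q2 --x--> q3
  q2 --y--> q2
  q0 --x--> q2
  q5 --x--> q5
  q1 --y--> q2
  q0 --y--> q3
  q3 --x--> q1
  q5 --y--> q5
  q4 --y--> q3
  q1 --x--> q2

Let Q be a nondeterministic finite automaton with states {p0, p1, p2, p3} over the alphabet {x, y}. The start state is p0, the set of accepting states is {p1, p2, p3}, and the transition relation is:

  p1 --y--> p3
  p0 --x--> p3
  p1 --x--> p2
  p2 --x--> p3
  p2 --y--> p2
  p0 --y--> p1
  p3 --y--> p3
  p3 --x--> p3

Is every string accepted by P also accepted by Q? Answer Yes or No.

Exploring the product automaton P × Q from the start pair (q0, p0), following both machines on each input symbol, reaches 8 state pairs: (q0, p0), (q2, p3), (q3, p1), (q3, p3), (q1, p2), (q4, p3), (q1, p3), (q2, p2).
P accepts in {q3} and Q accepts in {p1, p2, p3}. The reachable pairs whose P-component is accepting are (q3, p1), (q3, p3); in each of them the Q-component is accepting too, so the product for L(P) \ L(Q) (P-component accepting, Q-component rejecting) has no reachable accepting pair and the difference is empty.
Hence every string in L(P) is also in L(Q).

Yes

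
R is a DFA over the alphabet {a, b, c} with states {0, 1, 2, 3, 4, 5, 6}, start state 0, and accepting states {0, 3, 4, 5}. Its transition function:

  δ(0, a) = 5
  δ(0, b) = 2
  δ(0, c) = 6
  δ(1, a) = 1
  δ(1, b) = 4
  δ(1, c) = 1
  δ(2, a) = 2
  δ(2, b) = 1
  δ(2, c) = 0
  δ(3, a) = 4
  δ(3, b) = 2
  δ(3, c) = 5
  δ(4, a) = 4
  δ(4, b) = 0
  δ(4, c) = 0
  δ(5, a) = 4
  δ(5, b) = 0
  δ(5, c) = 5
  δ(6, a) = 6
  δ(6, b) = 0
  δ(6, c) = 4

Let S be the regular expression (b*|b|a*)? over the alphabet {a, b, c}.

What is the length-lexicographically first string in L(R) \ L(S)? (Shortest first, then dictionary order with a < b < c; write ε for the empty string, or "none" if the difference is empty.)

ab

The string ab is accepted by R but not by S.
No shorter string lies in the difference, and ab is the lexicographically first length-2 string in L(R) \ L(S).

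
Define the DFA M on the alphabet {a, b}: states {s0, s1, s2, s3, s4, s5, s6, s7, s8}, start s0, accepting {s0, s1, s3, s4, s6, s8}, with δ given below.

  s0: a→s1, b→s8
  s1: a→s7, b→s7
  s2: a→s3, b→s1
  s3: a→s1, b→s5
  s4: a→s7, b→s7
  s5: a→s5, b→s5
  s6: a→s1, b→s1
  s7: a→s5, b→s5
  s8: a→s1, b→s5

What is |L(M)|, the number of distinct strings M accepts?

The useful subgraph on states {s0, s1, s8} is acyclic, so L(M) is finite; the longest accepting path visits 3 useful states, giving maximum string length 2.
Counting accepting paths from s0 by length: 1 of length 0, 2 of length 1, 1 of length 2. Total 4.

4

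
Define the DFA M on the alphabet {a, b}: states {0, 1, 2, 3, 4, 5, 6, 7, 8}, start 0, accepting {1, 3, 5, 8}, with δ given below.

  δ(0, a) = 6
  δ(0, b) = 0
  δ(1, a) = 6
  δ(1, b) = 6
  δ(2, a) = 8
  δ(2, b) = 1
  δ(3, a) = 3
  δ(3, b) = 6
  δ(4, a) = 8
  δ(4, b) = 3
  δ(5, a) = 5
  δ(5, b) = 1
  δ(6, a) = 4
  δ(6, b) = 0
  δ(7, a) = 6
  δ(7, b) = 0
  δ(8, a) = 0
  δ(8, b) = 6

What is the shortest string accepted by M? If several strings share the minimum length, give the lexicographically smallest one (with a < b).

aaa

A breadth-first search from 0 reaches an accepting state first via the path 0 → 6 → 4 → 8 on input aaa.
No string of length < 3 is accepted (BFS exhausts all shorter strings without reaching an accepting state), and aaa is the lexicographically least accepting string of length 3.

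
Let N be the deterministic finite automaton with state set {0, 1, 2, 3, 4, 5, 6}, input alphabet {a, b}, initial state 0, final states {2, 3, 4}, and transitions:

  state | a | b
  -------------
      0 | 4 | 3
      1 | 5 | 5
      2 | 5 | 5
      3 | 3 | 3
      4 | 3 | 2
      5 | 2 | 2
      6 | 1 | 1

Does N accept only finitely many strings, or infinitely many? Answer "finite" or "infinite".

State 3 is reachable from the start and can reach an accepting state, and it lies on the cycle 3 → 3.
Traversing that cycle any number of times yields accepted strings of unbounded length, so the language is infinite.

infinite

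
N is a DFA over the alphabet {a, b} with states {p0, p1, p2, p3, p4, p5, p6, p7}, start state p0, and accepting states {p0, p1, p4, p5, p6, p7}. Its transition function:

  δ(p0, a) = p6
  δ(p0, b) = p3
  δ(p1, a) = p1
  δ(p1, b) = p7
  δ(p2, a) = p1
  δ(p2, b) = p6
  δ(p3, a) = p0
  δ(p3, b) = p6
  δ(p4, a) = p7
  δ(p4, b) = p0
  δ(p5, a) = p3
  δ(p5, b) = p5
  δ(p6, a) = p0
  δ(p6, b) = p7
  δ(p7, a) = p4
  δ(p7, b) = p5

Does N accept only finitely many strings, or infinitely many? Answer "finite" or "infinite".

infinite

State p0 is reachable from the start and can reach an accepting state, and it lies on the cycle p0 → p3 → p0.
Traversing that cycle any number of times yields accepted strings of unbounded length, so the language is infinite.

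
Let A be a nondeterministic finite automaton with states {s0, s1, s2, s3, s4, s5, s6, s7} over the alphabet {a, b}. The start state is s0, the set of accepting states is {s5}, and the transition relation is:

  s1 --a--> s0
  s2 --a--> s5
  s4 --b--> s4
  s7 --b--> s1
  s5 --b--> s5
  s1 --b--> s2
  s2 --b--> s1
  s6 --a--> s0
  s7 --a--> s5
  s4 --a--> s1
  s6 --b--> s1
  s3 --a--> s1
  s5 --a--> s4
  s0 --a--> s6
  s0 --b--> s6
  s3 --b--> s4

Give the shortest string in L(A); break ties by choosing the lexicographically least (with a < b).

abba

A breadth-first search from s0 reaches an accepting state first via the path s0 → s6 → s1 → s2 → s5 on input abba.
No string of length < 4 is accepted (BFS exhausts all shorter strings without reaching an accepting state), and abba is the lexicographically least accepting string of length 4.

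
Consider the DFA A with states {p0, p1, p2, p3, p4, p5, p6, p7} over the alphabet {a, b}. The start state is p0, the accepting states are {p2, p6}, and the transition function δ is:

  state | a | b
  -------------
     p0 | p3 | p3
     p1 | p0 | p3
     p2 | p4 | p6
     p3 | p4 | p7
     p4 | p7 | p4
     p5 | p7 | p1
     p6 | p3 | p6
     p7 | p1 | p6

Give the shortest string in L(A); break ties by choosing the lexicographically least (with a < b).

A breadth-first search from p0 reaches an accepting state first via the path p0 → p3 → p7 → p6 on input abb.
No string of length < 3 is accepted (BFS exhausts all shorter strings without reaching an accepting state), and abb is the lexicographically least accepting string of length 3.

abb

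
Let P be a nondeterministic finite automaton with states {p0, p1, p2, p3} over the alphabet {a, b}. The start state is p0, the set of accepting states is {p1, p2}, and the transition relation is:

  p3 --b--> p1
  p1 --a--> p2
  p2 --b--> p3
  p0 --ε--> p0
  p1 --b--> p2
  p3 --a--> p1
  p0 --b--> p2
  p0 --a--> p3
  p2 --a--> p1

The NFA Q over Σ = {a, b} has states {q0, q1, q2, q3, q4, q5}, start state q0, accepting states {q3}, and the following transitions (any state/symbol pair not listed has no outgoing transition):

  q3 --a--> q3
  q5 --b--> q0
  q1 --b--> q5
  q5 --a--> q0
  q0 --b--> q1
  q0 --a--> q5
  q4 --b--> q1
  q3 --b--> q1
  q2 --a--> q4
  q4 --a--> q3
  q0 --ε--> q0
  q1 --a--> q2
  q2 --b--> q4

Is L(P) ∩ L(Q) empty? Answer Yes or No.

The string baaa is accepted by both P and Q.
Hence L(P) ∩ L(Q) ≠ ∅.

No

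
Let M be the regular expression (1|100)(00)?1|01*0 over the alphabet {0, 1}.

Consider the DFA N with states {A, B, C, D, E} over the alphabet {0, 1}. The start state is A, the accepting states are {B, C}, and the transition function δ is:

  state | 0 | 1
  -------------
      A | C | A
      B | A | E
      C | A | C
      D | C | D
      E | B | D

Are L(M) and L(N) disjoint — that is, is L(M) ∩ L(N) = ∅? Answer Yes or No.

Yes

Converting the expression M to a DFA (subset construction, then merging equivalent states) gives the minimal DFA with states {m0, m1, m2, m3, m4, m5, m6, m7, m8}, start state m0, accepting states {m3} and transitions m0: 0→m1, 1→m2; m1: 0→m3, 1→m1; m2: 0→m4, 1→m3; m3: 0→m5, 1→m5; m4: 0→m6, 1→m5; m5: 0→m5, 1→m5; m6: 0→m7, 1→m3; m7: 0→m8, 1→m5; m8: 0→m5, 1→m3.
Exploring the product automaton M × N from the start pair (m0, A), following both machines on each input symbol, reaches 10 state pairs: (m0, A), (m1, C), (m2, A), (m3, A), (m4, C), (m5, C), (m5, A), (m6, A), (m7, C), (m8, A).
M accepts in {m3} and N accepts in {B, C}; no reachable pair has both components accepting, so no string drives both machines to acceptance simultaneously and L(M) ∩ L(N) = ∅.
So no string is accepted by both, and the intersection is empty.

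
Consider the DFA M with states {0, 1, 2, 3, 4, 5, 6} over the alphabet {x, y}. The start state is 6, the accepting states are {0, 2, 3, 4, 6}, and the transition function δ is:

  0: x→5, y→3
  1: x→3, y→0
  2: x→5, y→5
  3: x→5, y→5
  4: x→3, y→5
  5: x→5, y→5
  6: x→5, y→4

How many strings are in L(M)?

3

The useful subgraph on states {3, 4, 6} is acyclic, so L(M) is finite; the longest accepting path visits 3 useful states, giving maximum string length 2.
Counting accepting paths from 6 by length: 1 of length 0, 1 of length 1, 1 of length 2. Total 3.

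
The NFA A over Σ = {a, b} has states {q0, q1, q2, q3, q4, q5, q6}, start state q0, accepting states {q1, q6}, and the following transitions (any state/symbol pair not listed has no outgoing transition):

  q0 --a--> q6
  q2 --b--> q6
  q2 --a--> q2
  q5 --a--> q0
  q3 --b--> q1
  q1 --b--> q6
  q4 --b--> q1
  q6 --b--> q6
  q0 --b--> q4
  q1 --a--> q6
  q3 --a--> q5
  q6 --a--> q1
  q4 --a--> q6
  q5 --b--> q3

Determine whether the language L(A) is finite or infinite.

State q1 is reachable from the start and can reach an accepting state, and it lies on the cycle q1 → q6 → q1.
Traversing that cycle any number of times yields accepted strings of unbounded length, so the language is infinite.

infinite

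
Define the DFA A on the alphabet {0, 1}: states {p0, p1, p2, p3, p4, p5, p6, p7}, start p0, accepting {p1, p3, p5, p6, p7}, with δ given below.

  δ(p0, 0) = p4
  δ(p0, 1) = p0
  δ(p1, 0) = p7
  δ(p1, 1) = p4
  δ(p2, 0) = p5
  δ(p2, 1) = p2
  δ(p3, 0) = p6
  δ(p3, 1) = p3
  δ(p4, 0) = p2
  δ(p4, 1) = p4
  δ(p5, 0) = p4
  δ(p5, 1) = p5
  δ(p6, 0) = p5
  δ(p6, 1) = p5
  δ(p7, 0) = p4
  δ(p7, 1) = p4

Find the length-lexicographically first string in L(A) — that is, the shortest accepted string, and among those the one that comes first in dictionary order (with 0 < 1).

A breadth-first search from p0 reaches an accepting state first via the path p0 → p4 → p2 → p5 on input 000.
No string of length < 3 is accepted (BFS exhausts all shorter strings without reaching an accepting state), and 000 is the lexicographically least accepting string of length 3.

000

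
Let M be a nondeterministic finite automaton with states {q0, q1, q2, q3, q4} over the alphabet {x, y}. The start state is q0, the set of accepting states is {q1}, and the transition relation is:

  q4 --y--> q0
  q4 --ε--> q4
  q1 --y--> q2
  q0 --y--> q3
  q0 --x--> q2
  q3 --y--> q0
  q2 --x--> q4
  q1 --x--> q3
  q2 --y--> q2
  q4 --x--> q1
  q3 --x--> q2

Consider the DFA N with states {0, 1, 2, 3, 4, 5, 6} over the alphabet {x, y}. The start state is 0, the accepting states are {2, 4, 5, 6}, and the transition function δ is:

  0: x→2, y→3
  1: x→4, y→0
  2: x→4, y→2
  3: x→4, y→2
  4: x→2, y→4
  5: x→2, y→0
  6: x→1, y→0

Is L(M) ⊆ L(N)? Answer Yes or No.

Yes

Exploring the product automaton M × N from the start pair (q0, 0), following both machines on each input symbol, reaches 12 state pairs: (q0, 0), (q2, 2), (q3, 3), (q4, 4), (q2, 4), (q0, 2), (q1, 2), (q0, 4), (q4, 2), (q3, 2), (q3, 4), (q1, 4).
M accepts in {q1} and N accepts in {2, 4, 5, 6}. The reachable pairs whose M-component is accepting are (q1, 2), (q1, 4); in each of them the N-component is accepting too, so the product for L(M) \ L(N) (M-component accepting, N-component rejecting) has no reachable accepting pair and the difference is empty.
Hence every string in L(M) is also in L(N).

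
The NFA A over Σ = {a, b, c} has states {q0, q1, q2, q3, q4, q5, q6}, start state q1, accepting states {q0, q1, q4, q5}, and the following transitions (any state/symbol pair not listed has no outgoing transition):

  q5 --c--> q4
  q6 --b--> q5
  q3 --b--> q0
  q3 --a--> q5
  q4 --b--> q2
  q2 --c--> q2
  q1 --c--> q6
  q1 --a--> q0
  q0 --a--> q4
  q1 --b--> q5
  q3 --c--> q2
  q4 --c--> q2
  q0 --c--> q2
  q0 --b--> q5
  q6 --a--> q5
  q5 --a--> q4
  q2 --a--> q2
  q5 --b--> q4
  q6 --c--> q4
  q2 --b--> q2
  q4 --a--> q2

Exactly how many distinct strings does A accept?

The useful subgraph on states {q0, q1, q4, q5, q6} is acyclic, so L(A) is finite; the longest accepting path visits 4 useful states, giving maximum string length 3.
Counting accepting paths from q1 by length: 1 of length 0, 2 of length 1, 8 of length 2, 9 of length 3. Total 20.

20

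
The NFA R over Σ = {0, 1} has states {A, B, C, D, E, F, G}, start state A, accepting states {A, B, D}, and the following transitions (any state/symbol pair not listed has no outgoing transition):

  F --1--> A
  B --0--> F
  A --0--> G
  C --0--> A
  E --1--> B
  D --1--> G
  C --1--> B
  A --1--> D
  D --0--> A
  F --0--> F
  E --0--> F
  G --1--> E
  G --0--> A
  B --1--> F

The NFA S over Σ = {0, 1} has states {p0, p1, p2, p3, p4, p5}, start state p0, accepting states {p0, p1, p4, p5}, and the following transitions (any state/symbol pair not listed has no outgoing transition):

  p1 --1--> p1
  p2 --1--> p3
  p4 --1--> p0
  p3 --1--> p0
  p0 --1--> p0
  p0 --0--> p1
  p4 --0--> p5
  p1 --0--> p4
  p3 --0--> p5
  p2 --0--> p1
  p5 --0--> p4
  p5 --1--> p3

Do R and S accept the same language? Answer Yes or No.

The string 01001 is accepted by R but rejected by S.
So L(R) ≠ L(S).

No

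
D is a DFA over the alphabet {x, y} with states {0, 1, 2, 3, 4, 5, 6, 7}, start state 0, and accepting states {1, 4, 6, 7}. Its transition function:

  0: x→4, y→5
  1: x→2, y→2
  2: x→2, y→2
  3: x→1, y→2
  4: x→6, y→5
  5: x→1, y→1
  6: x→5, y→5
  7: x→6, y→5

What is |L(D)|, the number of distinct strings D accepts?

The useful subgraph on states {0, 1, 4, 5, 6} is acyclic, so L(D) is finite; the longest accepting path visits 5 useful states, giving maximum string length 4.
Counting accepting paths from 0 by length: 1 of length 1, 3 of length 2, 2 of length 3, 4 of length 4. Total 10.

10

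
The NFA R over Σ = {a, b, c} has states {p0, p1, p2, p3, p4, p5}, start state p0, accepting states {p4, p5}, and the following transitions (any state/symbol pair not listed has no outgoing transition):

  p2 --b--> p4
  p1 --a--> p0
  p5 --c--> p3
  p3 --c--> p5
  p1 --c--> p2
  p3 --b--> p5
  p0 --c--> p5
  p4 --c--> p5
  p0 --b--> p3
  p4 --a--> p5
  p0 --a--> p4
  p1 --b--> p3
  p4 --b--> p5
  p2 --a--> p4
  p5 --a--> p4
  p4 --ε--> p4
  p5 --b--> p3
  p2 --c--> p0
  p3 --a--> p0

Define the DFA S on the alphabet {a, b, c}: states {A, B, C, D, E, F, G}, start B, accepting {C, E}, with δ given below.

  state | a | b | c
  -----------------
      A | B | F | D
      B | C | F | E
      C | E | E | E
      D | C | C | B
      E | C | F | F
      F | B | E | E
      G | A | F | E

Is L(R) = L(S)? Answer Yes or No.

Exploring the product automaton R × S from the start pair (p0, B), following both machines on each input symbol, reaches 4 state pairs: (p0, B), (p4, C), (p3, F), (p5, E).
R accepts in {p4, p5} and S accepts in {C, E}. In every reachable pair the two components are either both accepting — (p4, C), (p5, E) — or both non-accepting, so no string is accepted by exactly one of the machines: L(R) \ L(S) and L(S) \ L(R) are both empty.
Hence every string is accepted by R iff it is accepted by S, and the two languages coincide.

Yes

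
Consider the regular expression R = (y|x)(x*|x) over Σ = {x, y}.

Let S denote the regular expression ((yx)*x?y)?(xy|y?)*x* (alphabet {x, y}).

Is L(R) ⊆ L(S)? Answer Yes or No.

Yes

Converting the expression R to a DFA (subset construction, then merging equivalent states) gives the minimal DFA with states {r0, r1, r2}, start state r0, accepting states {r1} and transitions r0: x→r1, y→r1; r1: x→r1, y→r2; r2: x→r2, y→r2.
Converting the expression S to a DFA (subset construction, then merging equivalent states) gives the minimal DFA with states {s0, s1, s2, s3, s4, s5}, start state s0, accepting states {s0, s1, s2, s3, s4} and transitions s0: x→s1, y→s2; s1: x→s3, y→s4; s2: x→s0, y→s4; s3: x→s3, y→s5; s4: x→s1, y→s4; s5: x→s5, y→s5.
Exploring the product automaton R × S from the start pair (r0, s0), following both machines on each input symbol, reaches 11 state pairs: (r0, s0), (r1, s1), (r1, s2), (r1, s3), (r2, s4), (r1, s0), (r2, s5), (r2, s1), (r2, s2), (r2, s3), (r2, s0).
R accepts in {r1} and S accepts in {s0, s1, s2, s3, s4}. The reachable pairs whose R-component is accepting are (r1, s1), (r1, s2), (r1, s3), (r1, s0); in each of them the S-component is accepting too, so the product for L(R) \ L(S) (R-component accepting, S-component rejecting) has no reachable accepting pair and the difference is empty.
Hence every string in L(R) is also in L(S).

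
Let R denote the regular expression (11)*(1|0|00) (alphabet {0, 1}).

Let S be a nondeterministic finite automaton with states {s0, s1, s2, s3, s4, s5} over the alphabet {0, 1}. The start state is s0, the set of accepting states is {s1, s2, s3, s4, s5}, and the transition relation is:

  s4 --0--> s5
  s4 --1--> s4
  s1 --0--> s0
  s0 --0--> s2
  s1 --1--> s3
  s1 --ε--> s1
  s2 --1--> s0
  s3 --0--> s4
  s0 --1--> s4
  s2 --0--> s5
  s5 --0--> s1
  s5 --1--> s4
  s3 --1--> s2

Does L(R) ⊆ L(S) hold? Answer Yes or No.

Yes

Converting the expression R to a DFA (subset construction, then merging equivalent states) gives the minimal DFA with states {r0, r1, r2, r3, r4}, start state r0, accepting states {r1, r2, r3} and transitions r0: 0→r1, 1→r2; r1: 0→r3, 1→r4; r2: 0→r4, 1→r0; r3: 0→r4, 1→r4; r4: 0→r4, 1→r4.
Exploring the product automaton R × S from the start pair (r0, s0), following both machines on each input symbol, reaches 13 state pairs: (r0, s0), (r1, s2), (r2, s4), (r3, s5), (r4, s0), (r4, s5), (r0, s4), (r4, s1), (r4, s4), (r4, s2), (r1, s5), (r4, s3), (r3, s1).
R accepts in {r1, r2, r3} and S accepts in {s1, s2, s3, s4, s5}. The reachable pairs whose R-component is accepting are (r1, s2), (r2, s4), (r3, s5), (r1, s5), (r3, s1); in each of them the S-component is accepting too, so the product for L(R) \ L(S) (R-component accepting, S-component rejecting) has no reachable accepting pair and the difference is empty.
Hence every string in L(R) is also in L(S).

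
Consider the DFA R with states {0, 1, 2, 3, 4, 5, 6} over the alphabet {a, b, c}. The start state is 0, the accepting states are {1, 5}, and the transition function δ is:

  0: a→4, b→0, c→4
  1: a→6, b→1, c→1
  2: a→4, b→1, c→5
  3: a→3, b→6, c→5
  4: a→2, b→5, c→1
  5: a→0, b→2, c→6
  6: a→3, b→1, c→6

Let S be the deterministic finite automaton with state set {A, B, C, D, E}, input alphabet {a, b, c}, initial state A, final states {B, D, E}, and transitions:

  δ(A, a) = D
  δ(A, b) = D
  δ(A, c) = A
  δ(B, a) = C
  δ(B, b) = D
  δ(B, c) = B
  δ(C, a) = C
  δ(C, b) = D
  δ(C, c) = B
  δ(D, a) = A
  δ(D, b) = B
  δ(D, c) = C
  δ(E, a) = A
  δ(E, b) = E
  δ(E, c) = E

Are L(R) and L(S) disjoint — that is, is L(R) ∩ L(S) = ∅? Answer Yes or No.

The string ab is accepted by both R and S.
Hence L(R) ∩ L(S) ≠ ∅.

No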